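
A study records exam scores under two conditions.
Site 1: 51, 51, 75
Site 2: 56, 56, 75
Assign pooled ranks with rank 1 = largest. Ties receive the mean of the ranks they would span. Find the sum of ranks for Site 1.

12.5

Sorted (descending): 75, 75, 56, 56, 51, 51
The 2 values of 75 occupy positions 1–2 → average rank (1+2)/2 = 1.5.
The 2 values of 56 occupy positions 3–4 → average rank (3+4)/2 = 3.5.
The 2 values of 51 occupy positions 5–6 → average rank (5+6)/2 = 5.5.
Site 1 values → pooled ranks: 51→5.5, 51→5.5, 75→1.5
Rank sum = 5.5 + 5.5 + 1.5 = 12.5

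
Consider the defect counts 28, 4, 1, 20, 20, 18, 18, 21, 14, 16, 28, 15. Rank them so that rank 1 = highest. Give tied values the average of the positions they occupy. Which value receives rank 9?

Sorted (descending): 28, 28, 21, 20, 20, 18, 18, 16, 15, 14, 4, 1
The 2 values of 28 occupy positions 1–2 → average rank (1+2)/2 = 1.5.
The 2 values of 20 occupy positions 4–5 → average rank (4+5)/2 = 4.5.
The 2 values of 18 occupy positions 6–7 → average rank (6+7)/2 = 6.5.
Rank 9 → value 15.

15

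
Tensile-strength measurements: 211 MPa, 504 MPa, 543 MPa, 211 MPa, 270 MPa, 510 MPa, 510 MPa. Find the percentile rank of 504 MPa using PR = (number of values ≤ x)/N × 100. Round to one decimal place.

N = 7.
Strictly below 504: 3. Equal to 504: 1.
PR = 4/7 × 100 = 57.1

57.1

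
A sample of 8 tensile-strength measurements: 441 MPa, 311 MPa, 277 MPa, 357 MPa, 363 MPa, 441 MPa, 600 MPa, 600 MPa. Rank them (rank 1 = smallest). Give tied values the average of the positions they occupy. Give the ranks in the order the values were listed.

Sorted (ascending): 277, 311, 357, 363, 441, 441, 600, 600
The 2 values of 441 occupy positions 5–6 → average rank (5+6)/2 = 5.5.
The 2 values of 600 occupy positions 7–8 → average rank (7+8)/2 = 7.5.

5.5, 2, 1, 3, 4, 5.5, 7.5, 7.5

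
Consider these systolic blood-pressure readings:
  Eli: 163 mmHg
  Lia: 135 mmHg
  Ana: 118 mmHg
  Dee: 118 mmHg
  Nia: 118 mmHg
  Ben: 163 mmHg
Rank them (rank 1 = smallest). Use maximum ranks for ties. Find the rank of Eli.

Sorted (ascending): 118, 118, 118, 135, 163, 163
The 3 values of 118 occupy positions 1–3 → each gets rank 3.
The 2 values of 163 occupy positions 5–6 → each gets rank 6.
Eli has value 163 mmHg → rank 6.

6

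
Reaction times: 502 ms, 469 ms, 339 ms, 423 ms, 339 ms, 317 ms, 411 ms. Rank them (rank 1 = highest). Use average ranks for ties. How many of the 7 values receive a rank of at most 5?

Sorted (descending): 502, 469, 423, 411, 339, 339, 317
The 2 values of 339 occupy positions 5–6 → average rank (5+6)/2 = 5.5.
Ranks ≤ 5: {1, 2, 3, 4} → 4 values.

4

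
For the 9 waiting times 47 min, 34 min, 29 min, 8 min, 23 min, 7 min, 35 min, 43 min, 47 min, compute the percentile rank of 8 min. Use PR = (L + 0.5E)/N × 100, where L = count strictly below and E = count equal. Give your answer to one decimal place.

16.7

N = 9.
Strictly below 8: 1. Equal to 8: 1.
PR = (1 + 0.5·1)/9 × 100 = 16.7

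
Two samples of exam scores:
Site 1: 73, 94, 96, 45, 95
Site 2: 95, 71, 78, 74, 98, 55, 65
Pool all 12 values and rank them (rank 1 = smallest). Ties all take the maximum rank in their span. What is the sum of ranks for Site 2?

Sorted (ascending): 45, 55, 65, 71, 73, 74, 78, 94, 95, 95, 96, 98
The 2 values of 95 occupy positions 9–10 → each gets rank 10.
Site 2 values → pooled ranks: 95→10, 71→4, 78→7, 74→6, 98→12, 55→2, 65→3
Rank sum = 10 + 4 + 7 + 6 + 12 + 2 + 3 = 44

44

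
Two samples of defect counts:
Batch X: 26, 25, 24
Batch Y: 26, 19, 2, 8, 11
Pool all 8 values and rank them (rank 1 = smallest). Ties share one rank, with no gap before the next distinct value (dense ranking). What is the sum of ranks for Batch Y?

17

Sorted (ascending): 2, 8, 11, 19, 24, 25, 26, 26
The 2 values of 26 share dense rank 7.
Remaining distinct values take the next consecutive integers.
Batch Y values → pooled ranks: 26→7, 19→4, 2→1, 8→2, 11→3
Rank sum = 7 + 4 + 1 + 2 + 3 = 17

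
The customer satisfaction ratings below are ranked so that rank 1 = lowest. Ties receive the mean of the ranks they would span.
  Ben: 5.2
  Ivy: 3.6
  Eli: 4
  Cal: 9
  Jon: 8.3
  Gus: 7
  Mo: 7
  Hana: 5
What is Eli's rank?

2

Sorted (ascending): 3.6, 4, 5, 5.2, 7, 7, 8.3, 9
The 2 values of 7 occupy positions 5–6 → average rank (5+6)/2 = 5.5.
Eli has value 4 → rank 2.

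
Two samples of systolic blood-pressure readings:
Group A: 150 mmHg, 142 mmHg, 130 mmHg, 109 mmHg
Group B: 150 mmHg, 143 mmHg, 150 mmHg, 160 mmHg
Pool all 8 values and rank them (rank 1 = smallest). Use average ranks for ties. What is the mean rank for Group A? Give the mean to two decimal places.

3.00

Sorted (ascending): 109, 130, 142, 143, 150, 150, 150, 160
The 3 values of 150 occupy positions 5–7 → average rank 6.
Group A values → pooled ranks: 150→6, 142→3, 130→2, 109→1
Mean rank = (6 + 3 + 2 + 1) / 4 = 3.00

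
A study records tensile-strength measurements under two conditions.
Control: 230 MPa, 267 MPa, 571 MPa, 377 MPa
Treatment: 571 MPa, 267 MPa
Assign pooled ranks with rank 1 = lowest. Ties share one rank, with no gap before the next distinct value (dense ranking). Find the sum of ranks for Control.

10

Sorted (ascending): 230, 267, 267, 377, 571, 571
The 2 values of 267 share dense rank 2.
The 2 values of 571 share dense rank 4.
Remaining distinct values take the next consecutive integers.
Control values → pooled ranks: 230→1, 267→2, 571→4, 377→3
Rank sum = 1 + 2 + 4 + 3 = 10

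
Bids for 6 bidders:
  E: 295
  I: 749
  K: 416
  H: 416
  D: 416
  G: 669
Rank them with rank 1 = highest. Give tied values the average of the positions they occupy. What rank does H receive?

Sorted (descending): 749, 669, 416, 416, 416, 295
The 3 values of 416 occupy positions 3–5 → average rank 4.
H has value 416 → rank 4.

4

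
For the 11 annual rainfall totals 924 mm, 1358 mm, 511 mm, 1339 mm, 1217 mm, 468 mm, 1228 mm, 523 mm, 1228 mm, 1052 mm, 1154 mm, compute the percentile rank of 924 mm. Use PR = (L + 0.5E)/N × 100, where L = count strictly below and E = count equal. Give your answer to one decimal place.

N = 11.
Strictly below 924: 3. Equal to 924: 1.
PR = (3 + 0.5·1)/11 × 100 = 31.8

31.8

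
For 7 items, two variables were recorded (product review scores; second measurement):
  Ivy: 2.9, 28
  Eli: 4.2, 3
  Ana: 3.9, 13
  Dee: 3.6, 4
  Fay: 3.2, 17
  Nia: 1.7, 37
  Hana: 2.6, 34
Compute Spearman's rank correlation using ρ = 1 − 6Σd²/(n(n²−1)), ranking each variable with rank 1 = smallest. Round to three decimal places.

-0.964

Ranks of variable 1: 3, 7, 6, 5, 4, 1, 2
Ranks of variable 2: 5, 1, 3, 2, 4, 7, 6
d = r₁ − r₂: -2, 6, 3, 3, 0, -6, -4
d²: 4, 36, 9, 9, 0, 36, 16; Σd² = 110
ρ = 1 − 6·110/(7·48) = 1 − 660/336 = -0.964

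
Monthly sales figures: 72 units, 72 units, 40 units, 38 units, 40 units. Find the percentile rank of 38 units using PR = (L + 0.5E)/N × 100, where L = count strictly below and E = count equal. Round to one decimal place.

10.0

N = 5.
Strictly below 38: 0. Equal to 38: 1.
PR = (0 + 0.5·1)/5 × 100 = 10.0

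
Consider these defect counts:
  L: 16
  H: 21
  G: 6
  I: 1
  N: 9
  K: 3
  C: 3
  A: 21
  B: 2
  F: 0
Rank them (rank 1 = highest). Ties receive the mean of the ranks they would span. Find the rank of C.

6.5

Sorted (descending): 21, 21, 16, 9, 6, 3, 3, 2, 1, 0
The 2 values of 21 occupy positions 1–2 → average rank (1+2)/2 = 1.5.
The 2 values of 3 occupy positions 6–7 → average rank (6+7)/2 = 6.5.
C has value 3 → rank 6.5.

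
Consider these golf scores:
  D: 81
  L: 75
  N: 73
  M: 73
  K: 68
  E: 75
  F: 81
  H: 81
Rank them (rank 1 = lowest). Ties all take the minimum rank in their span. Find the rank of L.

4

Sorted (ascending): 68, 73, 73, 75, 75, 81, 81, 81
The 2 values of 73 occupy positions 2–3 → each gets rank 2.
The 2 values of 75 occupy positions 4–5 → each gets rank 4.
The 3 values of 81 occupy positions 6–8 → each gets rank 6.
L has value 75 → rank 4.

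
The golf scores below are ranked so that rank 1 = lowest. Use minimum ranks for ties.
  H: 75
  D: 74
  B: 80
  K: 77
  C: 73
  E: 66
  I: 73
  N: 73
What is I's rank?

Sorted (ascending): 66, 73, 73, 73, 74, 75, 77, 80
The 3 values of 73 occupy positions 2–4 → each gets rank 2.
I has value 73 → rank 2.

2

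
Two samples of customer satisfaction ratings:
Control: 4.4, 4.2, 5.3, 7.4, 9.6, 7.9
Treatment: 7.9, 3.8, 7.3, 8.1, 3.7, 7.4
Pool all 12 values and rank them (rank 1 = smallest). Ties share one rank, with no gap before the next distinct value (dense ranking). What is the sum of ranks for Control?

37

Sorted (ascending): 3.7, 3.8, 4.2, 4.4, 5.3, 7.3, 7.4, 7.4, 7.9, 7.9, 8.1, 9.6
The 2 values of 7.4 share dense rank 7.
The 2 values of 7.9 share dense rank 8.
Remaining distinct values take the next consecutive integers.
Control values → pooled ranks: 4.4→4, 4.2→3, 5.3→5, 7.4→7, 9.6→10, 7.9→8
Rank sum = 4 + 3 + 5 + 7 + 10 + 8 = 37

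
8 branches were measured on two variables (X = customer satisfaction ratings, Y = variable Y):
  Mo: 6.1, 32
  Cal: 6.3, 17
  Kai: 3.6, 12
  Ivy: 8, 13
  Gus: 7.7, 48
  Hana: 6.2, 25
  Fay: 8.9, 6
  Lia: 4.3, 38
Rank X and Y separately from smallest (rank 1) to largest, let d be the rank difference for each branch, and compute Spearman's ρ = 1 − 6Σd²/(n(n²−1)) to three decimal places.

-0.262

Ranks of variable 1: 3, 5, 1, 7, 6, 4, 8, 2
Ranks of variable 2: 6, 4, 2, 3, 8, 5, 1, 7
d = r₁ − r₂: -3, 1, -1, 4, -2, -1, 7, -5
d²: 9, 1, 1, 16, 4, 1, 49, 25; Σd² = 106
ρ = 1 − 6·106/(8·63) = 1 − 636/504 = -0.262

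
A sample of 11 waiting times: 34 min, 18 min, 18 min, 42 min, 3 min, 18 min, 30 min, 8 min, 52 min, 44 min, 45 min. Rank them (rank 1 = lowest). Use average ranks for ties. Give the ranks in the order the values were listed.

Sorted (ascending): 3, 8, 18, 18, 18, 30, 34, 42, 44, 45, 52
The 3 values of 18 occupy positions 3–5 → average rank 4.

7, 4, 4, 8, 1, 4, 6, 2, 11, 9, 10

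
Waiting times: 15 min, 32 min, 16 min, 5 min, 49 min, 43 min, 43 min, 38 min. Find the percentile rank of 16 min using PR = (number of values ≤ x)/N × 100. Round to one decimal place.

37.5

N = 8.
Strictly below 16: 2. Equal to 16: 1.
PR = 3/8 × 100 = 37.5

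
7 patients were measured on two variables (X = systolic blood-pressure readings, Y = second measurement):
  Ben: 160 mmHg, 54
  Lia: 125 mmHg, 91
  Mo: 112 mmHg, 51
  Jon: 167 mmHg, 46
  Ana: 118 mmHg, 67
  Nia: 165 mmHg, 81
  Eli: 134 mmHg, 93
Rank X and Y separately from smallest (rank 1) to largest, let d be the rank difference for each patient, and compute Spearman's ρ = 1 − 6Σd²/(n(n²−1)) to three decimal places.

-0.143

Ranks of variable 1: 5, 3, 1, 7, 2, 6, 4
Ranks of variable 2: 3, 6, 2, 1, 4, 5, 7
d = r₁ − r₂: 2, -3, -1, 6, -2, 1, -3
d²: 4, 9, 1, 36, 4, 1, 9; Σd² = 64
ρ = 1 − 6·64/(7·48) = 1 − 384/336 = -0.143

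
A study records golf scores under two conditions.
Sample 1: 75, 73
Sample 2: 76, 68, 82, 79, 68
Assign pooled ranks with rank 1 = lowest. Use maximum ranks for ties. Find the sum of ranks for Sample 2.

Sorted (ascending): 68, 68, 73, 75, 76, 79, 82
The 2 values of 68 occupy positions 1–2 → each gets rank 2.
Sample 2 values → pooled ranks: 76→5, 68→2, 82→7, 79→6, 68→2
Rank sum = 5 + 2 + 7 + 6 + 2 = 22

22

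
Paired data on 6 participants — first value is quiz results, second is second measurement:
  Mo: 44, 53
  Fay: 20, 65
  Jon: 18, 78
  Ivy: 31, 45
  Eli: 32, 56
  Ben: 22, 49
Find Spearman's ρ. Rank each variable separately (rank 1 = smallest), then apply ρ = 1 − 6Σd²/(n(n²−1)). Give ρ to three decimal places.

-0.543

Ranks of variable 1: 6, 2, 1, 4, 5, 3
Ranks of variable 2: 3, 5, 6, 1, 4, 2
d = r₁ − r₂: 3, -3, -5, 3, 1, 1
d²: 9, 9, 25, 9, 1, 1; Σd² = 54
ρ = 1 − 6·54/(6·35) = 1 − 324/210 = -0.543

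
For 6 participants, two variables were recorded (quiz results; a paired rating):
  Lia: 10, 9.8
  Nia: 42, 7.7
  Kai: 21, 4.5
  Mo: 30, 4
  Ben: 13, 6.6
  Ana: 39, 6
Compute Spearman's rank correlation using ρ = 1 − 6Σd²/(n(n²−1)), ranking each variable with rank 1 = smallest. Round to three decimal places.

-0.257

Ranks of variable 1: 1, 6, 3, 4, 2, 5
Ranks of variable 2: 6, 5, 2, 1, 4, 3
d = r₁ − r₂: -5, 1, 1, 3, -2, 2
d²: 25, 1, 1, 9, 4, 4; Σd² = 44
ρ = 1 − 6·44/(6·35) = 1 − 264/210 = -0.257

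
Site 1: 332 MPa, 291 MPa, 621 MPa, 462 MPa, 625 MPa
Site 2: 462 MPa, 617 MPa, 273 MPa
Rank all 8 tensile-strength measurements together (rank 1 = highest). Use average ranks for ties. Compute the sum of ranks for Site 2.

Sorted (descending): 625, 621, 617, 462, 462, 332, 291, 273
The 2 values of 462 occupy positions 4–5 → average rank (4+5)/2 = 4.5.
Site 2 values → pooled ranks: 462→4.5, 617→3, 273→8
Rank sum = 4.5 + 3 + 8 = 15.5

15.5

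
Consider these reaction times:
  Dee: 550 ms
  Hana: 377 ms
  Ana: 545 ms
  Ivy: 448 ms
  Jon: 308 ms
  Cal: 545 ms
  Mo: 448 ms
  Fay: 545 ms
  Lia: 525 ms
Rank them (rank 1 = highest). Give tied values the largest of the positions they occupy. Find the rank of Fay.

Sorted (descending): 550, 545, 545, 545, 525, 448, 448, 377, 308
The 3 values of 545 occupy positions 2–4 → each gets rank 4.
The 2 values of 448 occupy positions 6–7 → each gets rank 7.
Fay has value 545 ms → rank 4.

4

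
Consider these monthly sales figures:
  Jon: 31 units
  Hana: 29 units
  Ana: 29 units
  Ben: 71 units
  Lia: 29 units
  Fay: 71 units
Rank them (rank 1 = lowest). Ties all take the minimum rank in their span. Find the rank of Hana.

Sorted (ascending): 29, 29, 29, 31, 71, 71
The 3 values of 29 occupy positions 1–3 → each gets rank 1.
The 2 values of 71 occupy positions 5–6 → each gets rank 5.
Hana has value 29 units → rank 1.

1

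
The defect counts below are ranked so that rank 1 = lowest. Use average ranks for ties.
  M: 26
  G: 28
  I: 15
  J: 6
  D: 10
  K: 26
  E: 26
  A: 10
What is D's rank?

Sorted (ascending): 6, 10, 10, 15, 26, 26, 26, 28
The 2 values of 10 occupy positions 2–3 → average rank (2+3)/2 = 2.5.
The 3 values of 26 occupy positions 5–7 → average rank 6.
D has value 10 → rank 2.5.

2.5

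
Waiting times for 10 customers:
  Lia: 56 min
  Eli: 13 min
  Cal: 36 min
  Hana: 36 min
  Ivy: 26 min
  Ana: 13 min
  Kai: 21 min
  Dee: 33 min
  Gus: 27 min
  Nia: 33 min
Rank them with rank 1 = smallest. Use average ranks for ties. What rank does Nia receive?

6.5

Sorted (ascending): 13, 13, 21, 26, 27, 33, 33, 36, 36, 56
The 2 values of 13 occupy positions 1–2 → average rank (1+2)/2 = 1.5.
The 2 values of 33 occupy positions 6–7 → average rank (6+7)/2 = 6.5.
The 2 values of 36 occupy positions 8–9 → average rank (8+9)/2 = 8.5.
Nia has value 33 min → rank 6.5.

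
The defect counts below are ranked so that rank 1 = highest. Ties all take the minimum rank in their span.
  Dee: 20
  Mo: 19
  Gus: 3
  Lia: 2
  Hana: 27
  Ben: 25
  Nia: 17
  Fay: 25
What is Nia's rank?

Sorted (descending): 27, 25, 25, 20, 19, 17, 3, 2
The 2 values of 25 occupy positions 2–3 → each gets rank 2.
Nia has value 17 → rank 6.

6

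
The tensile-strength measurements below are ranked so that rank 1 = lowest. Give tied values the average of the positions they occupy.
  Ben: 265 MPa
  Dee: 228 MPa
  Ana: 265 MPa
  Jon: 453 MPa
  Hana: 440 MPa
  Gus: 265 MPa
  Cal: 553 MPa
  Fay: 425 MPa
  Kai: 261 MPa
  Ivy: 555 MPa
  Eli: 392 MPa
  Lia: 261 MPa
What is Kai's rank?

2.5

Sorted (ascending): 228, 261, 261, 265, 265, 265, 392, 425, 440, 453, 553, 555
The 2 values of 261 occupy positions 2–3 → average rank (2+3)/2 = 2.5.
The 3 values of 265 occupy positions 4–6 → average rank 5.
Kai has value 261 MPa → rank 2.5.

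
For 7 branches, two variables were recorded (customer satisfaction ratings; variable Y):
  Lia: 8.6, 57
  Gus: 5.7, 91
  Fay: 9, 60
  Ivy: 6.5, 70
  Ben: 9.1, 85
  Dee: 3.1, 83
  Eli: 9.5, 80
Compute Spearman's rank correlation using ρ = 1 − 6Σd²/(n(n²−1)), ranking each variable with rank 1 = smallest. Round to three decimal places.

-0.214

Ranks of variable 1: 4, 2, 5, 3, 6, 1, 7
Ranks of variable 2: 1, 7, 2, 3, 6, 5, 4
d = r₁ − r₂: 3, -5, 3, 0, 0, -4, 3
d²: 9, 25, 9, 0, 0, 16, 9; Σd² = 68
ρ = 1 − 6·68/(7·48) = 1 − 408/336 = -0.214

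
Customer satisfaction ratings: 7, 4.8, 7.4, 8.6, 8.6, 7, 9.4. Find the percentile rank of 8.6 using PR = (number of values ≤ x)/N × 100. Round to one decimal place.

N = 7.
Strictly below 8.6: 4. Equal to 8.6: 2.
PR = 6/7 × 100 = 85.7

85.7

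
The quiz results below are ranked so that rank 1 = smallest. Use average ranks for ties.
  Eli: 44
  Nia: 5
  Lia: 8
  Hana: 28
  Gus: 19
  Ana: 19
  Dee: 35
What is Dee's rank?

6

Sorted (ascending): 5, 8, 19, 19, 28, 35, 44
The 2 values of 19 occupy positions 3–4 → average rank (3+4)/2 = 3.5.
Dee has value 35 → rank 6.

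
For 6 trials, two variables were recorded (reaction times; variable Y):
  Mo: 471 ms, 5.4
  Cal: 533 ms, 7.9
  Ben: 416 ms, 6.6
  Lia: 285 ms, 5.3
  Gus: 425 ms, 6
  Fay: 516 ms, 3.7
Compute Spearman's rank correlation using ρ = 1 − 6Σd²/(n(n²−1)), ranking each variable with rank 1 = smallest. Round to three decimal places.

Ranks of variable 1: 4, 6, 2, 1, 3, 5
Ranks of variable 2: 3, 6, 5, 2, 4, 1
d = r₁ − r₂: 1, 0, -3, -1, -1, 4
d²: 1, 0, 9, 1, 1, 16; Σd² = 28
ρ = 1 − 6·28/(6·35) = 1 − 168/210 = 0.200

0.200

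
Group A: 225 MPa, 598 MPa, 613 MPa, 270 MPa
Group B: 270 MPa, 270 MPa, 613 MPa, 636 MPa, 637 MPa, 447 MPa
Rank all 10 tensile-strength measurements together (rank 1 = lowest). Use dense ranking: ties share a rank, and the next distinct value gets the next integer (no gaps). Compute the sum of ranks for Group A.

Sorted (ascending): 225, 270, 270, 270, 447, 598, 613, 613, 636, 637
The 3 values of 270 share dense rank 2.
The 2 values of 613 share dense rank 5.
Remaining distinct values take the next consecutive integers.
Group A values → pooled ranks: 225→1, 598→4, 613→5, 270→2
Rank sum = 1 + 4 + 5 + 2 = 12

12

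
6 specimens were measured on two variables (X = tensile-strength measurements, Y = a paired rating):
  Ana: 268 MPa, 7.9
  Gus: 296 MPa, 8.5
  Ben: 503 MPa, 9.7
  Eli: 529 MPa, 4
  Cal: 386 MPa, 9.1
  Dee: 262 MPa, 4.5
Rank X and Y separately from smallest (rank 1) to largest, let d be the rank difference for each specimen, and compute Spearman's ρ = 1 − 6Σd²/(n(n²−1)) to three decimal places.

0.143

Ranks of variable 1: 2, 3, 5, 6, 4, 1
Ranks of variable 2: 3, 4, 6, 1, 5, 2
d = r₁ − r₂: -1, -1, -1, 5, -1, -1
d²: 1, 1, 1, 25, 1, 1; Σd² = 30
ρ = 1 − 6·30/(6·35) = 1 − 180/210 = 0.143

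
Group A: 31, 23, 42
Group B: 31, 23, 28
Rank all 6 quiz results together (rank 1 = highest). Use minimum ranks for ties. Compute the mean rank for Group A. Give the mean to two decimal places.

2.67

Sorted (descending): 42, 31, 31, 28, 23, 23
The 2 values of 31 occupy positions 2–3 → each gets rank 2.
The 2 values of 23 occupy positions 5–6 → each gets rank 5.
Group A values → pooled ranks: 31→2, 23→5, 42→1
Mean rank = (2 + 5 + 1) / 3 = 2.67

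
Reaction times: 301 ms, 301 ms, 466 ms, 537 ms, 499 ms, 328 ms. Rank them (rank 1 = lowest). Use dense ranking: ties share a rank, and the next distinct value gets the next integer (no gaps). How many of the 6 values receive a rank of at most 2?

Sorted (ascending): 301, 301, 328, 466, 499, 537
The 2 values of 301 share dense rank 1.
Remaining distinct values take the next consecutive integers.
Ranks ≤ 2: {1, 1, 2} → 3 values.

3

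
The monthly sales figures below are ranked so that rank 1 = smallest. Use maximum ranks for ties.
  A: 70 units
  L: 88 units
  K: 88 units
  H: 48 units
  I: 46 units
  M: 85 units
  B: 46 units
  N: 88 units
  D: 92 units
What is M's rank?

5

Sorted (ascending): 46, 46, 48, 70, 85, 88, 88, 88, 92
The 2 values of 46 occupy positions 1–2 → each gets rank 2.
The 3 values of 88 occupy positions 6–8 → each gets rank 8.
M has value 85 units → rank 5.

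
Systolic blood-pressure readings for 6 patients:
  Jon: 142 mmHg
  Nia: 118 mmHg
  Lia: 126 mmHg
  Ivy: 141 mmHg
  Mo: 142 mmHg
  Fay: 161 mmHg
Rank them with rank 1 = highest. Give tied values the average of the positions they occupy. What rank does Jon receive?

Sorted (descending): 161, 142, 142, 141, 126, 118
The 2 values of 142 occupy positions 2–3 → average rank (2+3)/2 = 2.5.
Jon has value 142 mmHg → rank 2.5.

2.5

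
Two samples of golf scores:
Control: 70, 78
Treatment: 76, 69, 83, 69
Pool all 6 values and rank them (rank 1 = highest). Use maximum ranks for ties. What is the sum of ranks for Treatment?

16

Sorted (descending): 83, 78, 76, 70, 69, 69
The 2 values of 69 occupy positions 5–6 → each gets rank 6.
Treatment values → pooled ranks: 76→3, 69→6, 83→1, 69→6
Rank sum = 3 + 6 + 1 + 6 = 16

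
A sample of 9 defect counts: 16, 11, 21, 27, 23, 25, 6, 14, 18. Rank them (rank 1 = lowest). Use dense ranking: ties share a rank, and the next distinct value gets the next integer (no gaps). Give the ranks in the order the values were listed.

Sorted (ascending): 6, 11, 14, 16, 18, 21, 23, 25, 27
No ties — each value takes its position as its rank.

4, 2, 6, 9, 7, 8, 1, 3, 5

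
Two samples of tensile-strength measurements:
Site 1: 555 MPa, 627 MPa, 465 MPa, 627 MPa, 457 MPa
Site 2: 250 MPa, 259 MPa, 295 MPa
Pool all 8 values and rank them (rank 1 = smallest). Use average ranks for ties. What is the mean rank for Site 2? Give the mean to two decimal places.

2.00

Sorted (ascending): 250, 259, 295, 457, 465, 555, 627, 627
The 2 values of 627 occupy positions 7–8 → average rank (7+8)/2 = 7.5.
Site 2 values → pooled ranks: 250→1, 259→2, 295→3
Mean rank = (1 + 2 + 3) / 3 = 2.00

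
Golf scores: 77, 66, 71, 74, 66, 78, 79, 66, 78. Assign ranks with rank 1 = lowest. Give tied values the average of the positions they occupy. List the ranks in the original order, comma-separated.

6, 2, 4, 5, 2, 7.5, 9, 2, 7.5

Sorted (ascending): 66, 66, 66, 71, 74, 77, 78, 78, 79
The 3 values of 66 occupy positions 1–3 → average rank 2.
The 2 values of 78 occupy positions 7–8 → average rank (7+8)/2 = 7.5.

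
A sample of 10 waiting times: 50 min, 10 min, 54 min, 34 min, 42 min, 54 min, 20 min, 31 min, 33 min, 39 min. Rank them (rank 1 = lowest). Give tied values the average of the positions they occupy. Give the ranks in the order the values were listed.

8, 1, 9.5, 5, 7, 9.5, 2, 3, 4, 6

Sorted (ascending): 10, 20, 31, 33, 34, 39, 42, 50, 54, 54
The 2 values of 54 occupy positions 9–10 → average rank (9+10)/2 = 9.5.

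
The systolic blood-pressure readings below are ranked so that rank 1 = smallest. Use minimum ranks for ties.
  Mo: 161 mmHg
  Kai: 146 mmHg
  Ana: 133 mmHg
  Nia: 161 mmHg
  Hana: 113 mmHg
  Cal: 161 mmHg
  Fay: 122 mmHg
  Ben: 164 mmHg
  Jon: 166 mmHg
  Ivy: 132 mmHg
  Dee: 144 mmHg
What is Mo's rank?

7

Sorted (ascending): 113, 122, 132, 133, 144, 146, 161, 161, 161, 164, 166
The 3 values of 161 occupy positions 7–9 → each gets rank 7.
Mo has value 161 mmHg → rank 7.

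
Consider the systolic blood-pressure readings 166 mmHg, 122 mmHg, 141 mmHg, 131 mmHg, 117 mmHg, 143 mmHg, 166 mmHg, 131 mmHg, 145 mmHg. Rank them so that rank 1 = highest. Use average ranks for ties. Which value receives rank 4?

143

Sorted (descending): 166, 166, 145, 143, 141, 131, 131, 122, 117
The 2 values of 166 occupy positions 1–2 → average rank (1+2)/2 = 1.5.
The 2 values of 131 occupy positions 6–7 → average rank (6+7)/2 = 6.5.
Rank 4 → value 143.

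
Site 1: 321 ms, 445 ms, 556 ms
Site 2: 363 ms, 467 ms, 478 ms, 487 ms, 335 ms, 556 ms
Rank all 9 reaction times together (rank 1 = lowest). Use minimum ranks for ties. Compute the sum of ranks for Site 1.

13

Sorted (ascending): 321, 335, 363, 445, 467, 478, 487, 556, 556
The 2 values of 556 occupy positions 8–9 → each gets rank 8.
Site 1 values → pooled ranks: 321→1, 445→4, 556→8
Rank sum = 1 + 4 + 8 = 13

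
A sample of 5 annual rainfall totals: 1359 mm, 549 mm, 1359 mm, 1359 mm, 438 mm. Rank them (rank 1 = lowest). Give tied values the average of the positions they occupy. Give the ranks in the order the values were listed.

4, 2, 4, 4, 1

Sorted (ascending): 438, 549, 1359, 1359, 1359
The 3 values of 1359 occupy positions 3–5 → average rank 4.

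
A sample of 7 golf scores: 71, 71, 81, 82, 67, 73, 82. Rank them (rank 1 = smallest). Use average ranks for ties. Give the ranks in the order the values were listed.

Sorted (ascending): 67, 71, 71, 73, 81, 82, 82
The 2 values of 71 occupy positions 2–3 → average rank (2+3)/2 = 2.5.
The 2 values of 82 occupy positions 6–7 → average rank (6+7)/2 = 6.5.

2.5, 2.5, 5, 6.5, 1, 4, 6.5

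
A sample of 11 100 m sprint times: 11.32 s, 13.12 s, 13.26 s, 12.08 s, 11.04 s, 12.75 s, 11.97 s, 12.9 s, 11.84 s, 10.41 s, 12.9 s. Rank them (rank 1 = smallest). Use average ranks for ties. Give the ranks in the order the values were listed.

Sorted (ascending): 10.41, 11.04, 11.32, 11.84, 11.97, 12.08, 12.75, 12.9, 12.9, 13.12, 13.26
The 2 values of 12.9 occupy positions 8–9 → average rank (8+9)/2 = 8.5.

3, 10, 11, 6, 2, 7, 5, 8.5, 4, 1, 8.5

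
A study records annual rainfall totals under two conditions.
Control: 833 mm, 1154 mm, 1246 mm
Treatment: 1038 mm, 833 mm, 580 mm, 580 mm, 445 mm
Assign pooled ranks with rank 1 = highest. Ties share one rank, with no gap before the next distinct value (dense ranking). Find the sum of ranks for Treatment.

23

Sorted (descending): 1246, 1154, 1038, 833, 833, 580, 580, 445
The 2 values of 833 share dense rank 4.
The 2 values of 580 share dense rank 5.
Remaining distinct values take the next consecutive integers.
Treatment values → pooled ranks: 1038→3, 833→4, 580→5, 580→5, 445→6
Rank sum = 3 + 4 + 5 + 5 + 6 = 23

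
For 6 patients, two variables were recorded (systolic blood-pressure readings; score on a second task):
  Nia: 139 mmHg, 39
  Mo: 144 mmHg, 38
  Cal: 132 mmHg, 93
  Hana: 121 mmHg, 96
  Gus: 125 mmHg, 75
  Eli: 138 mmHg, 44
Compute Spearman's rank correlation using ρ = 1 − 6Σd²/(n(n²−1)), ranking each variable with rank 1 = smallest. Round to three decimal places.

-0.943

Ranks of variable 1: 5, 6, 3, 1, 2, 4
Ranks of variable 2: 2, 1, 5, 6, 4, 3
d = r₁ − r₂: 3, 5, -2, -5, -2, 1
d²: 9, 25, 4, 25, 4, 1; Σd² = 68
ρ = 1 − 6·68/(6·35) = 1 − 408/210 = -0.943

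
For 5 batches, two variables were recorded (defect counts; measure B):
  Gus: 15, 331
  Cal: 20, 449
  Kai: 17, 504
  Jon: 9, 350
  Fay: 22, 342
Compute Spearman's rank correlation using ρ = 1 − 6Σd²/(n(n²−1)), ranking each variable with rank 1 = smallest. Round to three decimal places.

Ranks of variable 1: 2, 4, 3, 1, 5
Ranks of variable 2: 1, 4, 5, 3, 2
d = r₁ − r₂: 1, 0, -2, -2, 3
d²: 1, 0, 4, 4, 9; Σd² = 18
ρ = 1 − 6·18/(5·24) = 1 − 108/120 = 0.100

0.100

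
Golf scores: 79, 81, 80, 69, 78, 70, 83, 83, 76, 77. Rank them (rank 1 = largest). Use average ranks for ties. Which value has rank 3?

Sorted (descending): 83, 83, 81, 80, 79, 78, 77, 76, 70, 69
The 2 values of 83 occupy positions 1–2 → average rank (1+2)/2 = 1.5.
Rank 3 → value 81.

81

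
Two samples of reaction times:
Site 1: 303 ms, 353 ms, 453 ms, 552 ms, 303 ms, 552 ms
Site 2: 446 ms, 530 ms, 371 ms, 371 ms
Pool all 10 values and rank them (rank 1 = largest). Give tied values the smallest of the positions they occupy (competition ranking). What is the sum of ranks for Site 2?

20

Sorted (descending): 552, 552, 530, 453, 446, 371, 371, 353, 303, 303
The 2 values of 552 occupy positions 1–2 → each gets rank 1.
The 2 values of 371 occupy positions 6–7 → each gets rank 6.
The 2 values of 303 occupy positions 9–10 → each gets rank 9.
Site 2 values → pooled ranks: 446→5, 530→3, 371→6, 371→6
Rank sum = 5 + 3 + 6 + 6 = 20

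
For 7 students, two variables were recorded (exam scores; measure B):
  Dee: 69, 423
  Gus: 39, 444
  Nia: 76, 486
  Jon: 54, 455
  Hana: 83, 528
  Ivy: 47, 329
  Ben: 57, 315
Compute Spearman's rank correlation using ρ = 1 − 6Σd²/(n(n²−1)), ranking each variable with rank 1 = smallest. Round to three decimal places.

0.536

Ranks of variable 1: 5, 1, 6, 3, 7, 2, 4
Ranks of variable 2: 3, 4, 6, 5, 7, 2, 1
d = r₁ − r₂: 2, -3, 0, -2, 0, 0, 3
d²: 4, 9, 0, 4, 0, 0, 9; Σd² = 26
ρ = 1 − 6·26/(7·48) = 1 − 156/336 = 0.536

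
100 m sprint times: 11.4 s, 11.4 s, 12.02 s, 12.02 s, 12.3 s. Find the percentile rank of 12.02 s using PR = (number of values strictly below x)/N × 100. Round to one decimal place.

N = 5.
Strictly below 12.02: 2. Equal to 12.02: 2.
PR = 2/5 × 100 = 40.0

40.0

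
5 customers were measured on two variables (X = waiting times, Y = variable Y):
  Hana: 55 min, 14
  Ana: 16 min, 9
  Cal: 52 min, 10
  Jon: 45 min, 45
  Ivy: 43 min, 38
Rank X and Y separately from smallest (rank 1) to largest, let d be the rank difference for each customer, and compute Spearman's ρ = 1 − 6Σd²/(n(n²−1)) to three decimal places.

Ranks of variable 1: 5, 1, 4, 3, 2
Ranks of variable 2: 3, 1, 2, 5, 4
d = r₁ − r₂: 2, 0, 2, -2, -2
d²: 4, 0, 4, 4, 4; Σd² = 16
ρ = 1 − 6·16/(5·24) = 1 − 96/120 = 0.200

0.200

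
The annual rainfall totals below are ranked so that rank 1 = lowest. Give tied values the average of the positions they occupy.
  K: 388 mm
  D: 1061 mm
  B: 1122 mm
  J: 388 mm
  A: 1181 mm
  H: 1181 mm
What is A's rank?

Sorted (ascending): 388, 388, 1061, 1122, 1181, 1181
The 2 values of 388 occupy positions 1–2 → average rank (1+2)/2 = 1.5.
The 2 values of 1181 occupy positions 5–6 → average rank (5+6)/2 = 5.5.
A has value 1181 mm → rank 5.5.

5.5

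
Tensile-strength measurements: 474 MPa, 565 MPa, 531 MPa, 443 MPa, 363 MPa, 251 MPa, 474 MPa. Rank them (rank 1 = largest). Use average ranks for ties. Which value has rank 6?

Sorted (descending): 565, 531, 474, 474, 443, 363, 251
The 2 values of 474 occupy positions 3–4 → average rank (3+4)/2 = 3.5.
Rank 6 → value 363.

363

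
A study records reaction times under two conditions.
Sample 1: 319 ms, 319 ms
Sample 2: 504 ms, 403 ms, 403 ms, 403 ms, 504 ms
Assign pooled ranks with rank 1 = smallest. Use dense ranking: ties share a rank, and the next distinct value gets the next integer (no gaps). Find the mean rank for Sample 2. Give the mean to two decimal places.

2.40

Sorted (ascending): 319, 319, 403, 403, 403, 504, 504
The 2 values of 319 share dense rank 1.
The 3 values of 403 share dense rank 2.
The 2 values of 504 share dense rank 3.
Sample 2 values → pooled ranks: 504→3, 403→2, 403→2, 403→2, 504→3
Mean rank = (3 + 2 + 2 + 2 + 3) / 5 = 2.40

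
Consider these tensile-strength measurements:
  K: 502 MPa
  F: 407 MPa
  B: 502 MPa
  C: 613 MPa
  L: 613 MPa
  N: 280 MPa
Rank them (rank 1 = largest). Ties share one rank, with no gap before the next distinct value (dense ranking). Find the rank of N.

4

Sorted (descending): 613, 613, 502, 502, 407, 280
The 2 values of 613 share dense rank 1.
The 2 values of 502 share dense rank 2.
Remaining distinct values take the next consecutive integers.
N has value 280 MPa → rank 4.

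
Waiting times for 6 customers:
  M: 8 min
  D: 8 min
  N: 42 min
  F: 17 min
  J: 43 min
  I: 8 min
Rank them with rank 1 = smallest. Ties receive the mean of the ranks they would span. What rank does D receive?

2

Sorted (ascending): 8, 8, 8, 17, 42, 43
The 3 values of 8 occupy positions 1–3 → average rank 2.
D has value 8 min → rank 2.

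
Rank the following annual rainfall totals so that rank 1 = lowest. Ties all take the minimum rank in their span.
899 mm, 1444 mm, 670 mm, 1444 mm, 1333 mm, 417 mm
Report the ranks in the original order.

Sorted (ascending): 417, 670, 899, 1333, 1444, 1444
The 2 values of 1444 occupy positions 5–6 → each gets rank 5.

3, 5, 2, 5, 4, 1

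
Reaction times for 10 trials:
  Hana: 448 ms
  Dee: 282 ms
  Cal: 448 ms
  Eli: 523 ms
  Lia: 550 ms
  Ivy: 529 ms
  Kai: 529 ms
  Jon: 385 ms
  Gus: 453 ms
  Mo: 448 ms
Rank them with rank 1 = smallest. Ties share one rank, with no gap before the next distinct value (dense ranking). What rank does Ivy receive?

6

Sorted (ascending): 282, 385, 448, 448, 448, 453, 523, 529, 529, 550
The 3 values of 448 share dense rank 3.
The 2 values of 529 share dense rank 6.
Remaining distinct values take the next consecutive integers.
Ivy has value 529 ms → rank 6.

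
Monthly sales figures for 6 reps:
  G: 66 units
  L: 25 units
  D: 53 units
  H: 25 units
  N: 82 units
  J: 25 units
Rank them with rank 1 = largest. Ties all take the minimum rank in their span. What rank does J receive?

4

Sorted (descending): 82, 66, 53, 25, 25, 25
The 3 values of 25 occupy positions 4–6 → each gets rank 4.
J has value 25 units → rank 4.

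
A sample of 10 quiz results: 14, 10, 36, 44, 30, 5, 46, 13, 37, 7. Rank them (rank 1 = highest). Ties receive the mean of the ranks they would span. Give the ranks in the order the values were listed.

Sorted (descending): 46, 44, 37, 36, 30, 14, 13, 10, 7, 5
No ties — each value takes its position as its rank.

6, 8, 4, 2, 5, 10, 1, 7, 3, 9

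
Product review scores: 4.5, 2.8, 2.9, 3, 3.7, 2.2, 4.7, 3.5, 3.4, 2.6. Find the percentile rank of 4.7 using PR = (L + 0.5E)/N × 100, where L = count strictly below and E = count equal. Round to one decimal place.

95.0

N = 10.
Strictly below 4.7: 9. Equal to 4.7: 1.
PR = (9 + 0.5·1)/10 × 100 = 95.0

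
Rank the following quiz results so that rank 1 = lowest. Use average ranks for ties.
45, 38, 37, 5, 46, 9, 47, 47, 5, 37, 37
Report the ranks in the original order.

8, 7, 5, 1.5, 9, 3, 10.5, 10.5, 1.5, 5, 5

Sorted (ascending): 5, 5, 9, 37, 37, 37, 38, 45, 46, 47, 47
The 2 values of 5 occupy positions 1–2 → average rank (1+2)/2 = 1.5.
The 3 values of 37 occupy positions 4–6 → average rank 5.
The 2 values of 47 occupy positions 10–11 → average rank (10+11)/2 = 10.5.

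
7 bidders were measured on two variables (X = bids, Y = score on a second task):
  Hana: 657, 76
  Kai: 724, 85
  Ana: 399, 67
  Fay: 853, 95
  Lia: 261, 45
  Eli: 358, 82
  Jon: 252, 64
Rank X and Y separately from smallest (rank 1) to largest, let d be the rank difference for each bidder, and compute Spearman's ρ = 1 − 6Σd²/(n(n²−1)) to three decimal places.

Ranks of variable 1: 5, 6, 4, 7, 2, 3, 1
Ranks of variable 2: 4, 6, 3, 7, 1, 5, 2
d = r₁ − r₂: 1, 0, 1, 0, 1, -2, -1
d²: 1, 0, 1, 0, 1, 4, 1; Σd² = 8
ρ = 1 − 6·8/(7·48) = 1 − 48/336 = 0.857

0.857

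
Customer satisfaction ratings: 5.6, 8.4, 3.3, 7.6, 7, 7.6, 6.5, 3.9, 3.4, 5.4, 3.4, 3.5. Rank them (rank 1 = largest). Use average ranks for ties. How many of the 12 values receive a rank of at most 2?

Sorted (descending): 8.4, 7.6, 7.6, 7, 6.5, 5.6, 5.4, 3.9, 3.5, 3.4, 3.4, 3.3
The 2 values of 7.6 occupy positions 2–3 → average rank (2+3)/2 = 2.5.
The 2 values of 3.4 occupy positions 10–11 → average rank (10+11)/2 = 10.5.
Ranks ≤ 2: {1} → 1 value.

1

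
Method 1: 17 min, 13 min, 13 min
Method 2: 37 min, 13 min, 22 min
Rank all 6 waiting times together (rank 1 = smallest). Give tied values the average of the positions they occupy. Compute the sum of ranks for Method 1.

8

Sorted (ascending): 13, 13, 13, 17, 22, 37
The 3 values of 13 occupy positions 1–3 → average rank 2.
Method 1 values → pooled ranks: 17→4, 13→2, 13→2
Rank sum = 4 + 2 + 2 = 8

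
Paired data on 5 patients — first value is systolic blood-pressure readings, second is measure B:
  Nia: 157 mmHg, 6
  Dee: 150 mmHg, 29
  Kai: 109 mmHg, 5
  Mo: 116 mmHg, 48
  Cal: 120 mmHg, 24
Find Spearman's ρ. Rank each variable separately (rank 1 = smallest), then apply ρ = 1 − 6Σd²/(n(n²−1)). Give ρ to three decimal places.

Ranks of variable 1: 5, 4, 1, 2, 3
Ranks of variable 2: 2, 4, 1, 5, 3
d = r₁ − r₂: 3, 0, 0, -3, 0
d²: 9, 0, 0, 9, 0; Σd² = 18
ρ = 1 − 6·18/(5·24) = 1 − 108/120 = 0.100

0.100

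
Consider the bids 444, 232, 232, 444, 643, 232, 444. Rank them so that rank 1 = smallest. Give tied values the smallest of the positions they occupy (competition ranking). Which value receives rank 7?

643

Sorted (ascending): 232, 232, 232, 444, 444, 444, 643
The 3 values of 232 occupy positions 1–3 → each gets rank 1.
The 3 values of 444 occupy positions 4–6 → each gets rank 4.
Rank 7 → value 643.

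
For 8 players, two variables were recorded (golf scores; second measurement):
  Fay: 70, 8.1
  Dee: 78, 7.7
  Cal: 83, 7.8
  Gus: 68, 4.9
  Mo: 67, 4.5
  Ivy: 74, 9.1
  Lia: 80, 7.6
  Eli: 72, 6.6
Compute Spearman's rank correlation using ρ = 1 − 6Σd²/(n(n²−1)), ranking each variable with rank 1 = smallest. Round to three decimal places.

0.524

Ranks of variable 1: 3, 6, 8, 2, 1, 5, 7, 4
Ranks of variable 2: 7, 5, 6, 2, 1, 8, 4, 3
d = r₁ − r₂: -4, 1, 2, 0, 0, -3, 3, 1
d²: 16, 1, 4, 0, 0, 9, 9, 1; Σd² = 40
ρ = 1 − 6·40/(8·63) = 1 − 240/504 = 0.524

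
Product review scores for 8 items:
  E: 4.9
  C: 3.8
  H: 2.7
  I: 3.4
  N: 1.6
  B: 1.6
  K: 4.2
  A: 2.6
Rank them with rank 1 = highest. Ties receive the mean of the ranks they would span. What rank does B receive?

7.5

Sorted (descending): 4.9, 4.2, 3.8, 3.4, 2.7, 2.6, 1.6, 1.6
The 2 values of 1.6 occupy positions 7–8 → average rank (7+8)/2 = 7.5.
B has value 1.6 → rank 7.5.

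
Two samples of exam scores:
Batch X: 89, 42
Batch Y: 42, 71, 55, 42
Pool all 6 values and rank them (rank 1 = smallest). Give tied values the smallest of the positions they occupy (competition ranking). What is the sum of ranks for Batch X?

Sorted (ascending): 42, 42, 42, 55, 71, 89
The 3 values of 42 occupy positions 1–3 → each gets rank 1.
Batch X values → pooled ranks: 89→6, 42→1
Rank sum = 6 + 1 = 7

7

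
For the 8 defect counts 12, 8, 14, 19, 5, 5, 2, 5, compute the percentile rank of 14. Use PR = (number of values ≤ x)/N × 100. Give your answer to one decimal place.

N = 8.
Strictly below 14: 6. Equal to 14: 1.
PR = 7/8 × 100 = 87.5

87.5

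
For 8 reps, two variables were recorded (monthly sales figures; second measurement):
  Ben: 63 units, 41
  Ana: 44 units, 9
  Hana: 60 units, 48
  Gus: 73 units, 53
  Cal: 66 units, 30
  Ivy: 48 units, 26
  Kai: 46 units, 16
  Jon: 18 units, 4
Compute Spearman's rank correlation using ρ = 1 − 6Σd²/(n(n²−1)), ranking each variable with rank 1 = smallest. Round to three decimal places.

Ranks of variable 1: 6, 2, 5, 8, 7, 4, 3, 1
Ranks of variable 2: 6, 2, 7, 8, 5, 4, 3, 1
d = r₁ − r₂: 0, 0, -2, 0, 2, 0, 0, 0
d²: 0, 0, 4, 0, 4, 0, 0, 0; Σd² = 8
ρ = 1 − 6·8/(8·63) = 1 − 48/504 = 0.905

0.905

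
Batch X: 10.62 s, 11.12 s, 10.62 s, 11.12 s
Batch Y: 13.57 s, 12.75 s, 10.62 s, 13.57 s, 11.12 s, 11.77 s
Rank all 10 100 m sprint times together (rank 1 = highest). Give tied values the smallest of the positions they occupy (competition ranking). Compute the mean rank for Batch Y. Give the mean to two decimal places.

3.67

Sorted (descending): 13.57, 13.57, 12.75, 11.77, 11.12, 11.12, 11.12, 10.62, 10.62, 10.62
The 2 values of 13.57 occupy positions 1–2 → each gets rank 1.
The 3 values of 11.12 occupy positions 5–7 → each gets rank 5.
The 3 values of 10.62 occupy positions 8–10 → each gets rank 8.
Batch Y values → pooled ranks: 13.57→1, 12.75→3, 10.62→8, 13.57→1, 11.12→5, 11.77→4
Mean rank = (1 + 3 + 8 + 1 + 5 + 4) / 6 = 3.67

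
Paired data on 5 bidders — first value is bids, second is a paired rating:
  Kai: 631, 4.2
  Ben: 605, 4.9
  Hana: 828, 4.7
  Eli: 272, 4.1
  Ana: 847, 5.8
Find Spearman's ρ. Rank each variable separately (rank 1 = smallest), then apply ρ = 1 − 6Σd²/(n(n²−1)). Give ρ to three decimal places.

Ranks of variable 1: 3, 2, 4, 1, 5
Ranks of variable 2: 2, 4, 3, 1, 5
d = r₁ − r₂: 1, -2, 1, 0, 0
d²: 1, 4, 1, 0, 0; Σd² = 6
ρ = 1 − 6·6/(5·24) = 1 − 36/120 = 0.700

0.700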